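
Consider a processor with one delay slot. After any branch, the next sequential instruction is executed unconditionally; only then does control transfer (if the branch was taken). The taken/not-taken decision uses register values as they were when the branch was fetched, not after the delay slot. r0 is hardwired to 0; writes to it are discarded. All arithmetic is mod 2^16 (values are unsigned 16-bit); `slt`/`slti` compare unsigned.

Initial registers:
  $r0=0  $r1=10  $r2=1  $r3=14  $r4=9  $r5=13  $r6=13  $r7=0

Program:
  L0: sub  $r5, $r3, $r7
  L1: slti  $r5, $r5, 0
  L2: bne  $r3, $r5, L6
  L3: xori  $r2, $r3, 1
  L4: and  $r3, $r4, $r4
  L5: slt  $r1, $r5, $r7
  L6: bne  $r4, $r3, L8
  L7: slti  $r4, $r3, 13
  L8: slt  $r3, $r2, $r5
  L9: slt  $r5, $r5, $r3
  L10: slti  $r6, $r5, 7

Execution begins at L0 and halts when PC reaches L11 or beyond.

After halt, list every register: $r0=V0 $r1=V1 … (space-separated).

$r0=0 $r1=10 $r2=15 $r3=0 $r4=0 $r5=0 $r6=1 $r7=0

PC=0  sub  $r5, $r3, $r7     | $r0=0 $r1=10 $r2=1 $r3=14 $r4=9 $r5=14 $r6=13 $r7=0
PC=1  slti  $r5, $r5, 0      | $r0=0 $r1=10 $r2=1 $r3=14 $r4=9 $r5=0 $r6=13 $r7=0
PC=2  bne  $r3, $r5, L6      | $r0=0 $r1=10 $r2=1 $r3=14 $r4=9 $r5=0 $r6=13 $r7=0  [TAKEN]
PC=3  xori  $r2, $r3, 1      | $r0=0 $r1=10 $r2=15 $r3=14 $r4=9 $r5=0 $r6=13 $r7=0
PC=6  bne  $r4, $r3, L8      | $r0=0 $r1=10 $r2=15 $r3=14 $r4=9 $r5=0 $r6=13 $r7=0  [TAKEN]
PC=7  slti  $r4, $r3, 13     | $r0=0 $r1=10 $r2=15 $r3=14 $r4=0 $r5=0 $r6=13 $r7=0
PC=8  slt  $r3, $r2, $r5     | $r0=0 $r1=10 $r2=15 $r3=0 $r4=0 $r5=0 $r6=13 $r7=0
PC=9  slt  $r5, $r5, $r3     | $r0=0 $r1=10 $r2=15 $r3=0 $r4=0 $r5=0 $r6=13 $r7=0
PC=10 slti  $r6, $r5, 7      | $r0=0 $r1=10 $r2=15 $r3=0 $r4=0 $r5=0 $r6=1 $r7=0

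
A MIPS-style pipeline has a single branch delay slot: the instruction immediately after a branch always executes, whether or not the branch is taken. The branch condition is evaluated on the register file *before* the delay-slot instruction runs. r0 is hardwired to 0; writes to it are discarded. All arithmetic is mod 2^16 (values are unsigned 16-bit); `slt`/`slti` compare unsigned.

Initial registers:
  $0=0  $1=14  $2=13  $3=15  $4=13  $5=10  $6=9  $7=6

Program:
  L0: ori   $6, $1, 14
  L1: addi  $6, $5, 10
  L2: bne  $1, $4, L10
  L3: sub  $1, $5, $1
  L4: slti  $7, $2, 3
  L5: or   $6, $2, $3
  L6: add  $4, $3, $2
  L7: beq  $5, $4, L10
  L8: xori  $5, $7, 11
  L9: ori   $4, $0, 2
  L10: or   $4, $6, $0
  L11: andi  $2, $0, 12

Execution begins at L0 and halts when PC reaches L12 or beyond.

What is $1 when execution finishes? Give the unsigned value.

65532

#0 ori   $6, $1, 14 ; 0/14/13/15/13/10/14/6
#1 addi  $6, $5, 10 ; 0/14/13/15/13/10/20/6
#2 bne  $1, $4, L10 ; 0/14/13/15/13/10/20/6 ; →target
#3 sub  $1, $5, $1 ; 0/65532/13/15/13/10/20/6
#10 or   $4, $6, $0 ; 0/65532/13/15/20/10/20/6
#11 andi  $2, $0, 12 ; 0/65532/0/15/20/10/20/6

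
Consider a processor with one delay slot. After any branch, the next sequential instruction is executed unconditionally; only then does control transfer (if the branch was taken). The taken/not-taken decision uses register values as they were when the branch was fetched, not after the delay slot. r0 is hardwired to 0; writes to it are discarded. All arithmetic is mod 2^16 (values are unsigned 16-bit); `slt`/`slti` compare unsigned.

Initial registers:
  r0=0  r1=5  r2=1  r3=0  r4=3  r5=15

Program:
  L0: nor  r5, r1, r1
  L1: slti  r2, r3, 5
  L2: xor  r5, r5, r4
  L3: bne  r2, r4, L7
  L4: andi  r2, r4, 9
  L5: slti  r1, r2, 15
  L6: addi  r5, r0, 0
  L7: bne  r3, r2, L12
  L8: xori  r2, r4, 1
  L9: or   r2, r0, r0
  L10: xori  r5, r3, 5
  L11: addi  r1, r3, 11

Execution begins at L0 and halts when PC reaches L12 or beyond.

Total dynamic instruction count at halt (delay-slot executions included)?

PC=0  nor  r5, r1, r1        | r0=0 r1=5 r2=1 r3=0 r4=3 r5=65530
PC=1  slti  r2, r3, 5        | r0=0 r1=5 r2=1 r3=0 r4=3 r5=65530
PC=2  xor  r5, r5, r4        | r0=0 r1=5 r2=1 r3=0 r4=3 r5=65529
PC=3  bne  r2, r4, L7        | r0=0 r1=5 r2=1 r3=0 r4=3 r5=65529  [TAKEN]
PC=4  andi  r2, r4, 9        | r0=0 r1=5 r2=1 r3=0 r4=3 r5=65529
PC=7  bne  r3, r2, L12       | r0=0 r1=5 r2=1 r3=0 r4=3 r5=65529  [TAKEN]
PC=8  xori  r2, r4, 1        | r0=0 r1=5 r2=2 r3=0 r4=3 r5=65529

7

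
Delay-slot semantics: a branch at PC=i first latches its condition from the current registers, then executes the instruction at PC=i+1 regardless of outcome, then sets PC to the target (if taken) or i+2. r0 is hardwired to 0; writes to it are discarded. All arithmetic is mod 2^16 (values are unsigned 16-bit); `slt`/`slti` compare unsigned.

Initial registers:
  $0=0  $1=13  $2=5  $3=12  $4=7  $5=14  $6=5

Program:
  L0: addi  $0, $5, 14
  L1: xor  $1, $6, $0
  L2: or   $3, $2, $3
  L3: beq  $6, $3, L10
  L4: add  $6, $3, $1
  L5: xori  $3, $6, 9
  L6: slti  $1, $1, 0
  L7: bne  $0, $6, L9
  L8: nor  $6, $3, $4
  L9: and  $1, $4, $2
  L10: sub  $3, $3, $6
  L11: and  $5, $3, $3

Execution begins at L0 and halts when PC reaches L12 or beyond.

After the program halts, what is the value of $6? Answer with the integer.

65504

  step pc=0: addi  $0, $5, 14  regs=(0,13,5,12,7,14,5)
  step pc=1: xor  $1, $6, $0  regs=(0,5,5,12,7,14,5)
  step pc=2: or   $3, $2, $3  regs=(0,5,5,13,7,14,5)
  step pc=3: beq  $6, $3, L10  cond=F  regs=(0,5,5,13,7,14,5)
  step pc=4: add  $6, $3, $1  regs=(0,5,5,13,7,14,18)
  step pc=5: xori  $3, $6, 9  regs=(0,5,5,27,7,14,18)
  step pc=6: slti  $1, $1, 0  regs=(0,0,5,27,7,14,18)
  step pc=7: bne  $0, $6, L9  cond=T  regs=(0,0,5,27,7,14,18)
  step pc=8: nor  $6, $3, $4  regs=(0,0,5,27,7,14,65504)
  step pc=9: and  $1, $4, $2  regs=(0,5,5,27,7,14,65504)
  step pc=10: sub  $3, $3, $6  regs=(0,5,5,59,7,14,65504)
  step pc=11: and  $5, $3, $3  regs=(0,5,5,59,7,59,65504)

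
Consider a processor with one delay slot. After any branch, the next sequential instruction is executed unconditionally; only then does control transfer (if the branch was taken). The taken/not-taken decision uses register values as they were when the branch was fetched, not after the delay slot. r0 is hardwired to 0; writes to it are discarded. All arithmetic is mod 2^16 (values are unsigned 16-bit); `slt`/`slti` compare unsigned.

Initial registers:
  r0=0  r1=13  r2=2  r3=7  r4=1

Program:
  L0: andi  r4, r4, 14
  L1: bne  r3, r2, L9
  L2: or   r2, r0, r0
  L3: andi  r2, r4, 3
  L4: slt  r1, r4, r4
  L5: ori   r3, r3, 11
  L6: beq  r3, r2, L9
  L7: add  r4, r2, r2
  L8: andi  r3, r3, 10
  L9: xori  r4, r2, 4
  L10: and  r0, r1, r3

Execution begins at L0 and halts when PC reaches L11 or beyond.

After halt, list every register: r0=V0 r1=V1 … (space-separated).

  step pc=0: andi  r4, r4, 14  regs=(0,13,2,7,0)
  step pc=1: bne  r3, r2, L9  cond=T  regs=(0,13,2,7,0)
  step pc=2: or   r2, r0, r0  regs=(0,13,0,7,0)
  step pc=9: xori  r4, r2, 4  regs=(0,13,0,7,4)
  step pc=10: and  r0, r1, r3  regs=(0,13,0,7,4)

r0=0 r1=13 r2=0 r3=7 r4=4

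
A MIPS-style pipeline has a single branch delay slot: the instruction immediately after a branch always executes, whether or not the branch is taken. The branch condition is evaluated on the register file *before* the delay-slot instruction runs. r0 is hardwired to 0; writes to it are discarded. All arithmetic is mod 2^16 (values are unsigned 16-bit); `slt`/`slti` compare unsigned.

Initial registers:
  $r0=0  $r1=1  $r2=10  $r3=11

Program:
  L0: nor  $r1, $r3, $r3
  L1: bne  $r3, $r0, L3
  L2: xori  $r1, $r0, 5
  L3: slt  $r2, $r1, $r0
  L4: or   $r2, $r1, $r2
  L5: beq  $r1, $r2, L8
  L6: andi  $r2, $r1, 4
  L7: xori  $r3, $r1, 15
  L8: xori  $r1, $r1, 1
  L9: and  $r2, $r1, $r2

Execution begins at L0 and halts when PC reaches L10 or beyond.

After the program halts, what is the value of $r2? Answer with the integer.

[0] nor  $r1, $r3, $r3  →  {$r0:0, $r1:65524, $r2:10, $r3:11}
[1] bne  $r3, $r0, L3  →  {$r0:0, $r1:65524, $r2:10, $r3:11}  ⟨branch taken⟩
[2] xori  $r1, $r0, 5  →  {$r0:0, $r1:5, $r2:10, $r3:11}
[3] slt  $r2, $r1, $r0  →  {$r0:0, $r1:5, $r2:0, $r3:11}
[4] or   $r2, $r1, $r2  →  {$r0:0, $r1:5, $r2:5, $r3:11}
[5] beq  $r1, $r2, L8  →  {$r0:0, $r1:5, $r2:5, $r3:11}  ⟨branch taken⟩
[6] andi  $r2, $r1, 4  →  {$r0:0, $r1:5, $r2:4, $r3:11}
[8] xori  $r1, $r1, 1  →  {$r0:0, $r1:4, $r2:4, $r3:11}
[9] and  $r2, $r1, $r2  →  {$r0:0, $r1:4, $r2:4, $r3:11}

4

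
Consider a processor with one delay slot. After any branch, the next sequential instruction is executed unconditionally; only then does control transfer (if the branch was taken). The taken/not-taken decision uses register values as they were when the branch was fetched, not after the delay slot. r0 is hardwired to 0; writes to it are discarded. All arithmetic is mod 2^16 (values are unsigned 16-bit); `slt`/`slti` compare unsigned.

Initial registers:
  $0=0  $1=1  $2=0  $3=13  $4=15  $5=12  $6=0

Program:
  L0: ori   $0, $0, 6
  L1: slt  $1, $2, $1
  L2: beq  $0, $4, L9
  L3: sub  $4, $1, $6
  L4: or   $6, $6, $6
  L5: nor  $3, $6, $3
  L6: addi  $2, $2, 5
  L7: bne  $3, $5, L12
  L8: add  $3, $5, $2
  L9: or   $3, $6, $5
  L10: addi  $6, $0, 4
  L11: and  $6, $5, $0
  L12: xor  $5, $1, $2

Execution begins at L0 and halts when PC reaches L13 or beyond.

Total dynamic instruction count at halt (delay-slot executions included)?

10

[0] ori   $0, $0, 6  →  {$0:0, $1:1, $2:0, $3:13, $4:15, $5:12, $6:0}
[1] slt  $1, $2, $1  →  {$0:0, $1:1, $2:0, $3:13, $4:15, $5:12, $6:0}
[2] beq  $0, $4, L9  →  {$0:0, $1:1, $2:0, $3:13, $4:15, $5:12, $6:0}  ⟨branch fallthrough⟩
[3] sub  $4, $1, $6  →  {$0:0, $1:1, $2:0, $3:13, $4:1, $5:12, $6:0}
[4] or   $6, $6, $6  →  {$0:0, $1:1, $2:0, $3:13, $4:1, $5:12, $6:0}
[5] nor  $3, $6, $3  →  {$0:0, $1:1, $2:0, $3:65522, $4:1, $5:12, $6:0}
[6] addi  $2, $2, 5  →  {$0:0, $1:1, $2:5, $3:65522, $4:1, $5:12, $6:0}
[7] bne  $3, $5, L12  →  {$0:0, $1:1, $2:5, $3:65522, $4:1, $5:12, $6:0}  ⟨branch taken⟩
[8] add  $3, $5, $2  →  {$0:0, $1:1, $2:5, $3:17, $4:1, $5:12, $6:0}
[12] xor  $5, $1, $2  →  {$0:0, $1:1, $2:5, $3:17, $4:1, $5:4, $6:0}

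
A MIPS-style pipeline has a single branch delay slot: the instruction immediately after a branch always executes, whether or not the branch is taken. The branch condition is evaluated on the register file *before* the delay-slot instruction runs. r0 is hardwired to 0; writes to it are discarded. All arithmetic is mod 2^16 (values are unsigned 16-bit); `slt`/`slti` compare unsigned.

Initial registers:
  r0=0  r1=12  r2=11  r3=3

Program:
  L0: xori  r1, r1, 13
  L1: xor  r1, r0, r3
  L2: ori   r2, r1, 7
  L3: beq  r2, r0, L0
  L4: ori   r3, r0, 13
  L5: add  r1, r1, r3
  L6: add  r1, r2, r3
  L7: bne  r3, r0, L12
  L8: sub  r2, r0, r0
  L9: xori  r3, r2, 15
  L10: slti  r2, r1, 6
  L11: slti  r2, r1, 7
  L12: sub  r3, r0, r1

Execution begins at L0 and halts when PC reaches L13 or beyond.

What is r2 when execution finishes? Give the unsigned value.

0

  step pc=0: xori  r1, r1, 13  regs=(0,1,11,3)
  step pc=1: xor  r1, r0, r3  regs=(0,3,11,3)
  step pc=2: ori   r2, r1, 7  regs=(0,3,7,3)
  step pc=3: beq  r2, r0, L0  cond=F  regs=(0,3,7,3)
  step pc=4: ori   r3, r0, 13  regs=(0,3,7,13)
  step pc=5: add  r1, r1, r3  regs=(0,16,7,13)
  step pc=6: add  r1, r2, r3  regs=(0,20,7,13)
  step pc=7: bne  r3, r0, L12  cond=T  regs=(0,20,7,13)
  step pc=8: sub  r2, r0, r0  regs=(0,20,0,13)
  step pc=12: sub  r3, r0, r1  regs=(0,20,0,65516)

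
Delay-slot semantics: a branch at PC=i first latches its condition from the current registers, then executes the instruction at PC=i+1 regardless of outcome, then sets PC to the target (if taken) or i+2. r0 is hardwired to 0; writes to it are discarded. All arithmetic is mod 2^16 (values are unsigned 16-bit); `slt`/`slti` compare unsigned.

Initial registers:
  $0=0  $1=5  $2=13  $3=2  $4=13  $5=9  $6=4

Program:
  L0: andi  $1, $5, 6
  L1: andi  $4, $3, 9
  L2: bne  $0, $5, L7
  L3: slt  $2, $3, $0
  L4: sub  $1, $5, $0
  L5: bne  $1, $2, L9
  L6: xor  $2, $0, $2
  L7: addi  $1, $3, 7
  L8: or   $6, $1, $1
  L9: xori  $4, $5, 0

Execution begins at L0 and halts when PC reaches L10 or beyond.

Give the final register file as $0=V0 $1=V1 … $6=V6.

$0=0 $1=9 $2=0 $3=2 $4=9 $5=9 $6=9

#0 andi  $1, $5, 6 ; 0/0/13/2/13/9/4
#1 andi  $4, $3, 9 ; 0/0/13/2/0/9/4
#2 bne  $0, $5, L7 ; 0/0/13/2/0/9/4 ; →target
#3 slt  $2, $3, $0 ; 0/0/0/2/0/9/4
#7 addi  $1, $3, 7 ; 0/9/0/2/0/9/4
#8 or   $6, $1, $1 ; 0/9/0/2/0/9/9
#9 xori  $4, $5, 0 ; 0/9/0/2/9/9/9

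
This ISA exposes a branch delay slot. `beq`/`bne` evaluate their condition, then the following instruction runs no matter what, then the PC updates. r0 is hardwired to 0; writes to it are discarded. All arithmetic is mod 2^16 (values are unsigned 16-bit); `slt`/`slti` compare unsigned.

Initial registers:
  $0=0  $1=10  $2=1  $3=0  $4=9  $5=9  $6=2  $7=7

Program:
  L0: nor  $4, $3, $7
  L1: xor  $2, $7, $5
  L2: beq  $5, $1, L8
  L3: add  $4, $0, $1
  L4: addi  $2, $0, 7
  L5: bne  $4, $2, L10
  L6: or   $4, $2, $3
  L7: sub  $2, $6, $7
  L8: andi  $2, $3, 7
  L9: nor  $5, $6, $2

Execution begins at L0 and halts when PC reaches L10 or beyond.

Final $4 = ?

  step pc=0: nor  $4, $3, $7  regs=(0,10,1,0,65528,9,2,7)
  step pc=1: xor  $2, $7, $5  regs=(0,10,14,0,65528,9,2,7)
  step pc=2: beq  $5, $1, L8  cond=F  regs=(0,10,14,0,65528,9,2,7)
  step pc=3: add  $4, $0, $1  regs=(0,10,14,0,10,9,2,7)
  step pc=4: addi  $2, $0, 7  regs=(0,10,7,0,10,9,2,7)
  step pc=5: bne  $4, $2, L10  cond=T  regs=(0,10,7,0,10,9,2,7)
  step pc=6: or   $4, $2, $3  regs=(0,10,7,0,7,9,2,7)

7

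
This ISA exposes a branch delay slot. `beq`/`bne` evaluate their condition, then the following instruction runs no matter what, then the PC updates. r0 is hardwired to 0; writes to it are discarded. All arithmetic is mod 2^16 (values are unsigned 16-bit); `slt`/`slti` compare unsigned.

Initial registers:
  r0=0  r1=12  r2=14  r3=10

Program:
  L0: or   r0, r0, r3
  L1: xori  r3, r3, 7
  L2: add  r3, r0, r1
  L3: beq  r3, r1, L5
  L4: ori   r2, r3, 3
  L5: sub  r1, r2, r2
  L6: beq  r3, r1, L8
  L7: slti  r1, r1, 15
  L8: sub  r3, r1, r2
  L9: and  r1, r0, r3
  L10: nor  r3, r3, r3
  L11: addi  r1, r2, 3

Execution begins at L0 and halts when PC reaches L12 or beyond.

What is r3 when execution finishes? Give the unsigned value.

13

#0 or   r0, r0, r3 ; 0/12/14/10
#1 xori  r3, r3, 7 ; 0/12/14/13
#2 add  r3, r0, r1 ; 0/12/14/12
#3 beq  r3, r1, L5 ; 0/12/14/12 ; →target
#4 ori   r2, r3, 3 ; 0/12/15/12
#5 sub  r1, r2, r2 ; 0/0/15/12
#6 beq  r3, r1, L8 ; 0/0/15/12 ; →fallthru
#7 slti  r1, r1, 15 ; 0/1/15/12
#8 sub  r3, r1, r2 ; 0/1/15/65522
#9 and  r1, r0, r3 ; 0/0/15/65522
#10 nor  r3, r3, r3 ; 0/0/15/13
#11 addi  r1, r2, 3 ; 0/18/15/13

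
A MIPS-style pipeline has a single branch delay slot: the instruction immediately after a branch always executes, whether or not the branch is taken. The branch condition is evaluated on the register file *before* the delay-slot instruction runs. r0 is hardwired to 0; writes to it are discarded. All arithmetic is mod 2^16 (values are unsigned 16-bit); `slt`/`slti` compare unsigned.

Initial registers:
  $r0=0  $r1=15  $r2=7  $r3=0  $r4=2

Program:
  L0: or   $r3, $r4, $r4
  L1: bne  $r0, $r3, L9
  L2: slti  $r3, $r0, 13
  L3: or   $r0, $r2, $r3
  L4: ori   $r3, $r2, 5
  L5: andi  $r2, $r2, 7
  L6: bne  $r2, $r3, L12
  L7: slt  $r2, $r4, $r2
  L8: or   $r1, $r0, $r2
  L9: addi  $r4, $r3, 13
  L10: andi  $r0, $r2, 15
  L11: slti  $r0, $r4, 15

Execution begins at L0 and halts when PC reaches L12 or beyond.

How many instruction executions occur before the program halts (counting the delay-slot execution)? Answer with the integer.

6

PC=0  or   $r3, $r4, $r4     | $r0=0 $r1=15 $r2=7 $r3=2 $r4=2
PC=1  bne  $r0, $r3, L9      | $r0=0 $r1=15 $r2=7 $r3=2 $r4=2  [TAKEN]
PC=2  slti  $r3, $r0, 13     | $r0=0 $r1=15 $r2=7 $r3=1 $r4=2
PC=9  addi  $r4, $r3, 13     | $r0=0 $r1=15 $r2=7 $r3=1 $r4=14
PC=10 andi  $r0, $r2, 15     | $r0=0 $r1=15 $r2=7 $r3=1 $r4=14
PC=11 slti  $r0, $r4, 15     | $r0=0 $r1=15 $r2=7 $r3=1 $r4=14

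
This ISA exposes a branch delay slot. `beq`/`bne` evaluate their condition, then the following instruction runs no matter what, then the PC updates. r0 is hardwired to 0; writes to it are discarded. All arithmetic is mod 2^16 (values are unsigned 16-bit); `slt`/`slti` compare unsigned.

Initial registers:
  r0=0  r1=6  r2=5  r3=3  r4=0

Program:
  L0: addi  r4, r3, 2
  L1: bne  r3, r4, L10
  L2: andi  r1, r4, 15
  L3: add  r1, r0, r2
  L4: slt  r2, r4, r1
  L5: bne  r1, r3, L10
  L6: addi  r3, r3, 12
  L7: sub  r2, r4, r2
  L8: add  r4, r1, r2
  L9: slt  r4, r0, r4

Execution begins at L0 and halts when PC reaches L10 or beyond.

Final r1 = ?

  step pc=0: addi  r4, r3, 2  regs=(0,6,5,3,5)
  step pc=1: bne  r3, r4, L10  cond=T  regs=(0,6,5,3,5)
  step pc=2: andi  r1, r4, 15  regs=(0,5,5,3,5)

5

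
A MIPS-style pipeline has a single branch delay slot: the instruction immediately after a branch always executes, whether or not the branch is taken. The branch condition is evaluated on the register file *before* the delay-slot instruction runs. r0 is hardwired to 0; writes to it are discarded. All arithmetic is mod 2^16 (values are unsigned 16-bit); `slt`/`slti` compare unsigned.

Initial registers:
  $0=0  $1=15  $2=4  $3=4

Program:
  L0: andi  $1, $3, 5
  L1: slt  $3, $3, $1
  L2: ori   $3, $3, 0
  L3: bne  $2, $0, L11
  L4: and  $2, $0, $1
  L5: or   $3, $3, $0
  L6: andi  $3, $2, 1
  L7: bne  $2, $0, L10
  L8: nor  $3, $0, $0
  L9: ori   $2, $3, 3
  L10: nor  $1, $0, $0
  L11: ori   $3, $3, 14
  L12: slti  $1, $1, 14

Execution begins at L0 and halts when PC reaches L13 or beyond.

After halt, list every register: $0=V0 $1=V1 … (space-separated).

$0=0 $1=1 $2=0 $3=14

#0 andi  $1, $3, 5 ; 0/4/4/4
#1 slt  $3, $3, $1 ; 0/4/4/0
#2 ori   $3, $3, 0 ; 0/4/4/0
#3 bne  $2, $0, L11 ; 0/4/4/0 ; →target
#4 and  $2, $0, $1 ; 0/4/0/0
#11 ori   $3, $3, 14 ; 0/4/0/14
#12 slti  $1, $1, 14 ; 0/1/0/14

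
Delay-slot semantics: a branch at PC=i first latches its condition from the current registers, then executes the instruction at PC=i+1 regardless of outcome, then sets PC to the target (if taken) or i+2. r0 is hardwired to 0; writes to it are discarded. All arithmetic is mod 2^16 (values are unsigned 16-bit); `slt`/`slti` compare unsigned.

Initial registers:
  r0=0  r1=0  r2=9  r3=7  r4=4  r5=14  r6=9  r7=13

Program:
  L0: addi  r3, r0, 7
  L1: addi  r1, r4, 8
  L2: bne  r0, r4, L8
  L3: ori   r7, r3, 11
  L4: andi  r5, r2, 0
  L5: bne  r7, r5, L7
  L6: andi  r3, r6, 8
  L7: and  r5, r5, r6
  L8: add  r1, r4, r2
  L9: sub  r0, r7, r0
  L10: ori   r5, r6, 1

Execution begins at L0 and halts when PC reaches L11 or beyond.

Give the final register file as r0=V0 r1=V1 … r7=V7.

r0=0 r1=13 r2=9 r3=7 r4=4 r5=9 r6=9 r7=15

  step pc=0: addi  r3, r0, 7  regs=(0,0,9,7,4,14,9,13)
  step pc=1: addi  r1, r4, 8  regs=(0,12,9,7,4,14,9,13)
  step pc=2: bne  r0, r4, L8  cond=T  regs=(0,12,9,7,4,14,9,13)
  step pc=3: ori   r7, r3, 11  regs=(0,12,9,7,4,14,9,15)
  step pc=8: add  r1, r4, r2  regs=(0,13,9,7,4,14,9,15)
  step pc=9: sub  r0, r7, r0  regs=(0,13,9,7,4,14,9,15)
  step pc=10: ori   r5, r6, 1  regs=(0,13,9,7,4,9,9,15)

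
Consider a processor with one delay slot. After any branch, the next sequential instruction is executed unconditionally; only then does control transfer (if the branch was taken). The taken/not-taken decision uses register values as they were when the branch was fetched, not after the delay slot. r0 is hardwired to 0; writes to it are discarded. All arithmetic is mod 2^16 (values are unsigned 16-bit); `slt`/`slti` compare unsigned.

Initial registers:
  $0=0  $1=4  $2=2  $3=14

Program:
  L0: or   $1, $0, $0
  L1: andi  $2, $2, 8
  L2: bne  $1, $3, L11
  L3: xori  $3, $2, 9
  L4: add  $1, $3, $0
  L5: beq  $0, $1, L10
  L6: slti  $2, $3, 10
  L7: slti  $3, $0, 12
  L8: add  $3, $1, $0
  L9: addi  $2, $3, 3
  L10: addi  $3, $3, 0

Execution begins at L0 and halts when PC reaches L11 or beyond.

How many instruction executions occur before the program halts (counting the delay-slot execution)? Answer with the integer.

4

PC=0  or   $1, $0, $0        | $0=0 $1=0 $2=2 $3=14
PC=1  andi  $2, $2, 8        | $0=0 $1=0 $2=0 $3=14
PC=2  bne  $1, $3, L11       | $0=0 $1=0 $2=0 $3=14  [TAKEN]
PC=3  xori  $3, $2, 9        | $0=0 $1=0 $2=0 $3=9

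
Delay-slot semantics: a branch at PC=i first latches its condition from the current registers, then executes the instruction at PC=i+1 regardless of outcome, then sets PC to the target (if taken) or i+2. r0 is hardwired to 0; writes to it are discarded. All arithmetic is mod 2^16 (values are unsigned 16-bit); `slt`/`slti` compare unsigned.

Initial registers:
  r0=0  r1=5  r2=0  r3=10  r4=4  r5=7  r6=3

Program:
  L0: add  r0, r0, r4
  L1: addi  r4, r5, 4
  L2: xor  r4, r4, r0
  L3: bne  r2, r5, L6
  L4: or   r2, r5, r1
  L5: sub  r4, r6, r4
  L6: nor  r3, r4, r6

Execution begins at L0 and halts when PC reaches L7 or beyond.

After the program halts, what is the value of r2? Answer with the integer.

[0] add  r0, r0, r4  →  {r0:0, r1:5, r2:0, r3:10, r4:4, r5:7, r6:3}
[1] addi  r4, r5, 4  →  {r0:0, r1:5, r2:0, r3:10, r4:11, r5:7, r6:3}
[2] xor  r4, r4, r0  →  {r0:0, r1:5, r2:0, r3:10, r4:11, r5:7, r6:3}
[3] bne  r2, r5, L6  →  {r0:0, r1:5, r2:0, r3:10, r4:11, r5:7, r6:3}  ⟨branch taken⟩
[4] or   r2, r5, r1  →  {r0:0, r1:5, r2:7, r3:10, r4:11, r5:7, r6:3}
[6] nor  r3, r4, r6  →  {r0:0, r1:5, r2:7, r3:65524, r4:11, r5:7, r6:3}

7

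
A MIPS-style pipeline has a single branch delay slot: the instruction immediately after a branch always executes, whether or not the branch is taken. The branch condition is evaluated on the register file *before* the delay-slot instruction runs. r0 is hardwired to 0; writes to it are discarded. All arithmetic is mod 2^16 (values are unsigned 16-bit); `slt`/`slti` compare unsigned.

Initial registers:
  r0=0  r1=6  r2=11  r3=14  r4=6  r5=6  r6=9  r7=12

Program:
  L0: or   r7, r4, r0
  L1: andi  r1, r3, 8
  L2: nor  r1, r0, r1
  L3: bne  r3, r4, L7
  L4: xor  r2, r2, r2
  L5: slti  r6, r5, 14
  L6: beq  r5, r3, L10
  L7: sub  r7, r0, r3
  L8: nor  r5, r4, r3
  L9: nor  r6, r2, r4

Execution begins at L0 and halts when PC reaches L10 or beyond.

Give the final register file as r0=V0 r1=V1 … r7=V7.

#0 or   r7, r4, r0 ; 0/6/11/14/6/6/9/6
#1 andi  r1, r3, 8 ; 0/8/11/14/6/6/9/6
#2 nor  r1, r0, r1 ; 0/65527/11/14/6/6/9/6
#3 bne  r3, r4, L7 ; 0/65527/11/14/6/6/9/6 ; →target
#4 xor  r2, r2, r2 ; 0/65527/0/14/6/6/9/6
#7 sub  r7, r0, r3 ; 0/65527/0/14/6/6/9/65522
#8 nor  r5, r4, r3 ; 0/65527/0/14/6/65521/9/65522
#9 nor  r6, r2, r4 ; 0/65527/0/14/6/65521/65529/65522

r0=0 r1=65527 r2=0 r3=14 r4=6 r5=65521 r6=65529 r7=65522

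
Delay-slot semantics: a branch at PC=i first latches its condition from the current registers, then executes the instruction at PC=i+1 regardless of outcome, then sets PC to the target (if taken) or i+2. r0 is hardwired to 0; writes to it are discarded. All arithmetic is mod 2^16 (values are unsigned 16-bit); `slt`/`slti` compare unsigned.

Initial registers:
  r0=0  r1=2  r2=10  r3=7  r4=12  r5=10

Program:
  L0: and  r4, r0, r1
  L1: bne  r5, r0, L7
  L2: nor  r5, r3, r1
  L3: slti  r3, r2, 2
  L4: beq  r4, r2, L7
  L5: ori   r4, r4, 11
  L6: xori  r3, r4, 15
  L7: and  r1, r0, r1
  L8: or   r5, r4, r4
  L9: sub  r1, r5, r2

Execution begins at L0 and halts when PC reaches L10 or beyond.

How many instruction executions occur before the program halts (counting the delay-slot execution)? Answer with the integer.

6

PC=0  and  r4, r0, r1        | r0=0 r1=2 r2=10 r3=7 r4=0 r5=10
PC=1  bne  r5, r0, L7        | r0=0 r1=2 r2=10 r3=7 r4=0 r5=10  [TAKEN]
PC=2  nor  r5, r3, r1        | r0=0 r1=2 r2=10 r3=7 r4=0 r5=65528
PC=7  and  r1, r0, r1        | r0=0 r1=0 r2=10 r3=7 r4=0 r5=65528
PC=8  or   r5, r4, r4        | r0=0 r1=0 r2=10 r3=7 r4=0 r5=0
PC=9  sub  r1, r5, r2        | r0=0 r1=65526 r2=10 r3=7 r4=0 r5=0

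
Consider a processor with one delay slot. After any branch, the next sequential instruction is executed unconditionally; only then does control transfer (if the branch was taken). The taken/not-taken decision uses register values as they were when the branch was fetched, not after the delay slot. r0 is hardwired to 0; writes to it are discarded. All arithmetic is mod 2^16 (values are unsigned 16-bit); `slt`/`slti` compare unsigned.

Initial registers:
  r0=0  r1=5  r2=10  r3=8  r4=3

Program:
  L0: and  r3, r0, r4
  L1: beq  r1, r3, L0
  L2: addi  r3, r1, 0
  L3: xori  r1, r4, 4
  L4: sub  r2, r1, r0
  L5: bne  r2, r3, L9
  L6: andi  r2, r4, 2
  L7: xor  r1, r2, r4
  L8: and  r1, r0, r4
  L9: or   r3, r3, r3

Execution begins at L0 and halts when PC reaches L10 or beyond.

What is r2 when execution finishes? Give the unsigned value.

#0 and  r3, r0, r4 ; 0/5/10/0/3
#1 beq  r1, r3, L0 ; 0/5/10/0/3 ; →fallthru
#2 addi  r3, r1, 0 ; 0/5/10/5/3
#3 xori  r1, r4, 4 ; 0/7/10/5/3
#4 sub  r2, r1, r0 ; 0/7/7/5/3
#5 bne  r2, r3, L9 ; 0/7/7/5/3 ; →target
#6 andi  r2, r4, 2 ; 0/7/2/5/3
#9 or   r3, r3, r3 ; 0/7/2/5/3

2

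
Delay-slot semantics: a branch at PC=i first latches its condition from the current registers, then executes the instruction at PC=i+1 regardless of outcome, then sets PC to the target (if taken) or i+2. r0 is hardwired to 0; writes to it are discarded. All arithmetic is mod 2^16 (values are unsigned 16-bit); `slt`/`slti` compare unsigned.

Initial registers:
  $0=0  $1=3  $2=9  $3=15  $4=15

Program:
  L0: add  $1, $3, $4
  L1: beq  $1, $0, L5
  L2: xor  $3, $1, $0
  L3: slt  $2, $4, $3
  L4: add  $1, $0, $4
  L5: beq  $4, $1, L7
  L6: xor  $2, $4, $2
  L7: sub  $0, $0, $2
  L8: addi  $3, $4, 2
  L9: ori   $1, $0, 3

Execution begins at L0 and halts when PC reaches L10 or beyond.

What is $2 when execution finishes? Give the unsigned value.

PC=0  add  $1, $3, $4        | $0=0 $1=30 $2=9 $3=15 $4=15
PC=1  beq  $1, $0, L5        | $0=0 $1=30 $2=9 $3=15 $4=15  [not taken]
PC=2  xor  $3, $1, $0        | $0=0 $1=30 $2=9 $3=30 $4=15
PC=3  slt  $2, $4, $3        | $0=0 $1=30 $2=1 $3=30 $4=15
PC=4  add  $1, $0, $4        | $0=0 $1=15 $2=1 $3=30 $4=15
PC=5  beq  $4, $1, L7        | $0=0 $1=15 $2=1 $3=30 $4=15  [TAKEN]
PC=6  xor  $2, $4, $2        | $0=0 $1=15 $2=14 $3=30 $4=15
PC=7  sub  $0, $0, $2        | $0=0 $1=15 $2=14 $3=30 $4=15
PC=8  addi  $3, $4, 2        | $0=0 $1=15 $2=14 $3=17 $4=15
PC=9  ori   $1, $0, 3        | $0=0 $1=3 $2=14 $3=17 $4=15

14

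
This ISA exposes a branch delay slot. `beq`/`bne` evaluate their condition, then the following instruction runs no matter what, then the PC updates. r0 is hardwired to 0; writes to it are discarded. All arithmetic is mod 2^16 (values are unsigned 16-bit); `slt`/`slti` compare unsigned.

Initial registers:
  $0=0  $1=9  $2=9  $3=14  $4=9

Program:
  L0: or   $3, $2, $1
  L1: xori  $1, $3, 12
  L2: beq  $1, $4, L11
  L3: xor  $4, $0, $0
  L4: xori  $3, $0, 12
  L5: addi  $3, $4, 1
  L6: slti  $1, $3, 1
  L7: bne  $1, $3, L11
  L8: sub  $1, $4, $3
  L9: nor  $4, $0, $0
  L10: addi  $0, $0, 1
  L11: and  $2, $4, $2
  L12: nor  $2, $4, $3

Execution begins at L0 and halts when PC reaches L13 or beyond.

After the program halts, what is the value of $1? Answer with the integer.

65535

  step pc=0: or   $3, $2, $1  regs=(0,9,9,9,9)
  step pc=1: xori  $1, $3, 12  regs=(0,5,9,9,9)
  step pc=2: beq  $1, $4, L11  cond=F  regs=(0,5,9,9,9)
  step pc=3: xor  $4, $0, $0  regs=(0,5,9,9,0)
  step pc=4: xori  $3, $0, 12  regs=(0,5,9,12,0)
  step pc=5: addi  $3, $4, 1  regs=(0,5,9,1,0)
  step pc=6: slti  $1, $3, 1  regs=(0,0,9,1,0)
  step pc=7: bne  $1, $3, L11  cond=T  regs=(0,0,9,1,0)
  step pc=8: sub  $1, $4, $3  regs=(0,65535,9,1,0)
  step pc=11: and  $2, $4, $2  regs=(0,65535,0,1,0)
  step pc=12: nor  $2, $4, $3  regs=(0,65535,65534,1,0)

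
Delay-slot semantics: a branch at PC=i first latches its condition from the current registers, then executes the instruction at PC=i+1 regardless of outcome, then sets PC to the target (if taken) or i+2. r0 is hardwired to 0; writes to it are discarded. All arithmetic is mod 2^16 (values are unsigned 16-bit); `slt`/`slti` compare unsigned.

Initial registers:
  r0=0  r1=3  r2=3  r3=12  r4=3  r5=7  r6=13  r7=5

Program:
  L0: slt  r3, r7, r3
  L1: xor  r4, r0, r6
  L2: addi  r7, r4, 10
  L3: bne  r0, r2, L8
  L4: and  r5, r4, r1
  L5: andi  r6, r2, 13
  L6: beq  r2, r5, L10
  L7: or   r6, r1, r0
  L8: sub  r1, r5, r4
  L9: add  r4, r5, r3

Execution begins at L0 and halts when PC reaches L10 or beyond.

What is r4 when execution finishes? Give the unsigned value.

2

  step pc=0: slt  r3, r7, r3  regs=(0,3,3,1,3,7,13,5)
  step pc=1: xor  r4, r0, r6  regs=(0,3,3,1,13,7,13,5)
  step pc=2: addi  r7, r4, 10  regs=(0,3,3,1,13,7,13,23)
  step pc=3: bne  r0, r2, L8  cond=T  regs=(0,3,3,1,13,7,13,23)
  step pc=4: and  r5, r4, r1  regs=(0,3,3,1,13,1,13,23)
  step pc=8: sub  r1, r5, r4  regs=(0,65524,3,1,13,1,13,23)
  step pc=9: add  r4, r5, r3  regs=(0,65524,3,1,2,1,13,23)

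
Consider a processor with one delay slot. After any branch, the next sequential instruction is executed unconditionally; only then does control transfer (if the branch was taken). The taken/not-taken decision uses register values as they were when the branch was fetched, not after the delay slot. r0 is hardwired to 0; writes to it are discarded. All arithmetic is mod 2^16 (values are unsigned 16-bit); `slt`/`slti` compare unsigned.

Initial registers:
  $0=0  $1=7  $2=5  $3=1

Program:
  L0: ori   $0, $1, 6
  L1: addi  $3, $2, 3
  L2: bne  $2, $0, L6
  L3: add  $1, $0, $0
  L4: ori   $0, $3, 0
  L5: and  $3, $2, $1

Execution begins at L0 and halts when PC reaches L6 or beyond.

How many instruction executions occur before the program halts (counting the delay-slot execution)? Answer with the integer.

#0 ori   $0, $1, 6 ; 0/7/5/1
#1 addi  $3, $2, 3 ; 0/7/5/8
#2 bne  $2, $0, L6 ; 0/7/5/8 ; →target
#3 add  $1, $0, $0 ; 0/0/5/8

4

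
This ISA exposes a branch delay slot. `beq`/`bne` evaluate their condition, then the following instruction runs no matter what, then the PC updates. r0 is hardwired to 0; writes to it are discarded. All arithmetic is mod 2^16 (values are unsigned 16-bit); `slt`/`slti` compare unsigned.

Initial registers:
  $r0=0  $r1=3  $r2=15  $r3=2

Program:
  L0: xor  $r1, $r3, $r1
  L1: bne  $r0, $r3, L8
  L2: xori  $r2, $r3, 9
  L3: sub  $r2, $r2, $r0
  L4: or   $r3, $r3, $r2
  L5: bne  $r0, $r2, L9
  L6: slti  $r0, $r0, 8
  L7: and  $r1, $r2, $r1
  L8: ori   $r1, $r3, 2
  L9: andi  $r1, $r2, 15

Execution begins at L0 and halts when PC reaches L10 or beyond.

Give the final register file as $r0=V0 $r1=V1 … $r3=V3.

[0] xor  $r1, $r3, $r1  →  {$r0:0, $r1:1, $r2:15, $r3:2}
[1] bne  $r0, $r3, L8  →  {$r0:0, $r1:1, $r2:15, $r3:2}  ⟨branch taken⟩
[2] xori  $r2, $r3, 9  →  {$r0:0, $r1:1, $r2:11, $r3:2}
[8] ori   $r1, $r3, 2  →  {$r0:0, $r1:2, $r2:11, $r3:2}
[9] andi  $r1, $r2, 15  →  {$r0:0, $r1:11, $r2:11, $r3:2}

$r0=0 $r1=11 $r2=11 $r3=2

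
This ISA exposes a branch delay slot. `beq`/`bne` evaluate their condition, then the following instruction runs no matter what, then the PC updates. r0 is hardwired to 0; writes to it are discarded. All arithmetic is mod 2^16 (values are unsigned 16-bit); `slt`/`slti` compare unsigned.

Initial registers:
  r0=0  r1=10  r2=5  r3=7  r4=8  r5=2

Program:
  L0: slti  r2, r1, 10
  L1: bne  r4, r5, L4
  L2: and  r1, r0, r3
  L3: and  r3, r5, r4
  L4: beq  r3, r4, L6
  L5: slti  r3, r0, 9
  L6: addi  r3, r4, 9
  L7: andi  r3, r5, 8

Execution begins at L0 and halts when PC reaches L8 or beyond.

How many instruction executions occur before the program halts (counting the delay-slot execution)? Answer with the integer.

[0] slti  r2, r1, 10  →  {r0:0, r1:10, r2:0, r3:7, r4:8, r5:2}
[1] bne  r4, r5, L4  →  {r0:0, r1:10, r2:0, r3:7, r4:8, r5:2}  ⟨branch taken⟩
[2] and  r1, r0, r3  →  {r0:0, r1:0, r2:0, r3:7, r4:8, r5:2}
[4] beq  r3, r4, L6  →  {r0:0, r1:0, r2:0, r3:7, r4:8, r5:2}  ⟨branch fallthrough⟩
[5] slti  r3, r0, 9  →  {r0:0, r1:0, r2:0, r3:1, r4:8, r5:2}
[6] addi  r3, r4, 9  →  {r0:0, r1:0, r2:0, r3:17, r4:8, r5:2}
[7] andi  r3, r5, 8  →  {r0:0, r1:0, r2:0, r3:0, r4:8, r5:2}

7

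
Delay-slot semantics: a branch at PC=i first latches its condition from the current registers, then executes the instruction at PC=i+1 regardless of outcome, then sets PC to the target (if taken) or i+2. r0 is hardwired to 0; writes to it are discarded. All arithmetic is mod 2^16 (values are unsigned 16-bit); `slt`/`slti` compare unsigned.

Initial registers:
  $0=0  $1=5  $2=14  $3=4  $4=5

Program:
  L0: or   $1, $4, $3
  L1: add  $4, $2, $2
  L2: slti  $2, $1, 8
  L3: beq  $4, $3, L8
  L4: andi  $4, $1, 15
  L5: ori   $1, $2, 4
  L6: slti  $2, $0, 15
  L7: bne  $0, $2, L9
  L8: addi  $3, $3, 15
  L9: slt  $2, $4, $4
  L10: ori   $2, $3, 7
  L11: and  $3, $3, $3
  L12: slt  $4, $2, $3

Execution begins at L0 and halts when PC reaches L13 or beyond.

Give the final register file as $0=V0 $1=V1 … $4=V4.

$0=0 $1=5 $2=23 $3=19 $4=0

PC=0  or   $1, $4, $3        | $0=0 $1=5 $2=14 $3=4 $4=5
PC=1  add  $4, $2, $2        | $0=0 $1=5 $2=14 $3=4 $4=28
PC=2  slti  $2, $1, 8        | $0=0 $1=5 $2=1 $3=4 $4=28
PC=3  beq  $4, $3, L8        | $0=0 $1=5 $2=1 $3=4 $4=28  [not taken]
PC=4  andi  $4, $1, 15       | $0=0 $1=5 $2=1 $3=4 $4=5
PC=5  ori   $1, $2, 4        | $0=0 $1=5 $2=1 $3=4 $4=5
PC=6  slti  $2, $0, 15       | $0=0 $1=5 $2=1 $3=4 $4=5
PC=7  bne  $0, $2, L9        | $0=0 $1=5 $2=1 $3=4 $4=5  [TAKEN]
PC=8  addi  $3, $3, 15       | $0=0 $1=5 $2=1 $3=19 $4=5
PC=9  slt  $2, $4, $4        | $0=0 $1=5 $2=0 $3=19 $4=5
PC=10 ori   $2, $3, 7        | $0=0 $1=5 $2=23 $3=19 $4=5
PC=11 and  $3, $3, $3        | $0=0 $1=5 $2=23 $3=19 $4=5
PC=12 slt  $4, $2, $3        | $0=0 $1=5 $2=23 $3=19 $4=0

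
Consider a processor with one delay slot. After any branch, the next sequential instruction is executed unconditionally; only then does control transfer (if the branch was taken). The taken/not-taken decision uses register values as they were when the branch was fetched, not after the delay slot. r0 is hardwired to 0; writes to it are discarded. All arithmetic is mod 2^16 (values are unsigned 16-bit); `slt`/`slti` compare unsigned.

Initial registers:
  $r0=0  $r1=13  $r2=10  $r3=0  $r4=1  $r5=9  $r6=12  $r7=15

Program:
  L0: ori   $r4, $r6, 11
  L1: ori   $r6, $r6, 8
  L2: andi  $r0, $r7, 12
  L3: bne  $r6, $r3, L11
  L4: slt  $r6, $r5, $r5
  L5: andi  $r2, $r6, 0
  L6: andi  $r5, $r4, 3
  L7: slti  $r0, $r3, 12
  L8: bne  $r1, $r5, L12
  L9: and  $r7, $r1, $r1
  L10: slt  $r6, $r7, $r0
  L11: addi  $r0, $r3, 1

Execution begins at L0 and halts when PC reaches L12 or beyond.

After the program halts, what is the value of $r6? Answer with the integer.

PC=0  ori   $r4, $r6, 11     | $r0=0 $r1=13 $r2=10 $r3=0 $r4=15 $r5=9 $r6=12 $r7=15
PC=1  ori   $r6, $r6, 8      | $r0=0 $r1=13 $r2=10 $r3=0 $r4=15 $r5=9 $r6=12 $r7=15
PC=2  andi  $r0, $r7, 12     | $r0=0 $r1=13 $r2=10 $r3=0 $r4=15 $r5=9 $r6=12 $r7=15
PC=3  bne  $r6, $r3, L11     | $r0=0 $r1=13 $r2=10 $r3=0 $r4=15 $r5=9 $r6=12 $r7=15  [TAKEN]
PC=4  slt  $r6, $r5, $r5     | $r0=0 $r1=13 $r2=10 $r3=0 $r4=15 $r5=9 $r6=0 $r7=15
PC=11 addi  $r0, $r3, 1      | $r0=0 $r1=13 $r2=10 $r3=0 $r4=15 $r5=9 $r6=0 $r7=15

0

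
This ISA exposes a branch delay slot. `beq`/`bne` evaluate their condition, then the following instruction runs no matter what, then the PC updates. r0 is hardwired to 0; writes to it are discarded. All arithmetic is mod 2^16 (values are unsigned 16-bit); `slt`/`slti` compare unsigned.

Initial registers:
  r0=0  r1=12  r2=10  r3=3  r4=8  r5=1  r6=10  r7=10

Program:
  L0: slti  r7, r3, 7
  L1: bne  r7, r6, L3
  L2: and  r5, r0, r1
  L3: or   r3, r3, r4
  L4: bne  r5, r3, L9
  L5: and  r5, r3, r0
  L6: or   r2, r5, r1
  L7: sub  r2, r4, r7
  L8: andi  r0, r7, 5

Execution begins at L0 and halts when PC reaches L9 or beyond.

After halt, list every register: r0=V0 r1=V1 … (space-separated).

r0=0 r1=12 r2=10 r3=11 r4=8 r5=0 r6=10 r7=1

[0] slti  r7, r3, 7  →  {r0:0, r1:12, r2:10, r3:3, r4:8, r5:1, r6:10, r7:1}
[1] bne  r7, r6, L3  →  {r0:0, r1:12, r2:10, r3:3, r4:8, r5:1, r6:10, r7:1}  ⟨branch taken⟩
[2] and  r5, r0, r1  →  {r0:0, r1:12, r2:10, r3:3, r4:8, r5:0, r6:10, r7:1}
[3] or   r3, r3, r4  →  {r0:0, r1:12, r2:10, r3:11, r4:8, r5:0, r6:10, r7:1}
[4] bne  r5, r3, L9  →  {r0:0, r1:12, r2:10, r3:11, r4:8, r5:0, r6:10, r7:1}  ⟨branch taken⟩
[5] and  r5, r3, r0  →  {r0:0, r1:12, r2:10, r3:11, r4:8, r5:0, r6:10, r7:1}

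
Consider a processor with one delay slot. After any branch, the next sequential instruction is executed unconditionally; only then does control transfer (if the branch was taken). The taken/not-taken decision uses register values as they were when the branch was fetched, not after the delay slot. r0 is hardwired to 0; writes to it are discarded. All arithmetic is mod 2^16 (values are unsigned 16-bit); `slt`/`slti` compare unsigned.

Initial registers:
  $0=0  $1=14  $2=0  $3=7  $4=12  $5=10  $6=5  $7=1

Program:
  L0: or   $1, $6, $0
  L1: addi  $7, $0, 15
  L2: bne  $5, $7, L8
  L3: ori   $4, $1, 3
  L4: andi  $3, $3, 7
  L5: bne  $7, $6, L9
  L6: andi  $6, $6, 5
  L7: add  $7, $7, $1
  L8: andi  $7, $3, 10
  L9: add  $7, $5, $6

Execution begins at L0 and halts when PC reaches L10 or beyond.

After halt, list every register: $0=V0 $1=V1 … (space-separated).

PC=0  or   $1, $6, $0        | $0=0 $1=5 $2=0 $3=7 $4=12 $5=10 $6=5 $7=1
PC=1  addi  $7, $0, 15       | $0=0 $1=5 $2=0 $3=7 $4=12 $5=10 $6=5 $7=15
PC=2  bne  $5, $7, L8        | $0=0 $1=5 $2=0 $3=7 $4=12 $5=10 $6=5 $7=15  [TAKEN]
PC=3  ori   $4, $1, 3        | $0=0 $1=5 $2=0 $3=7 $4=7 $5=10 $6=5 $7=15
PC=8  andi  $7, $3, 10       | $0=0 $1=5 $2=0 $3=7 $4=7 $5=10 $6=5 $7=2
PC=9  add  $7, $5, $6        | $0=0 $1=5 $2=0 $3=7 $4=7 $5=10 $6=5 $7=15

$0=0 $1=5 $2=0 $3=7 $4=7 $5=10 $6=5 $7=15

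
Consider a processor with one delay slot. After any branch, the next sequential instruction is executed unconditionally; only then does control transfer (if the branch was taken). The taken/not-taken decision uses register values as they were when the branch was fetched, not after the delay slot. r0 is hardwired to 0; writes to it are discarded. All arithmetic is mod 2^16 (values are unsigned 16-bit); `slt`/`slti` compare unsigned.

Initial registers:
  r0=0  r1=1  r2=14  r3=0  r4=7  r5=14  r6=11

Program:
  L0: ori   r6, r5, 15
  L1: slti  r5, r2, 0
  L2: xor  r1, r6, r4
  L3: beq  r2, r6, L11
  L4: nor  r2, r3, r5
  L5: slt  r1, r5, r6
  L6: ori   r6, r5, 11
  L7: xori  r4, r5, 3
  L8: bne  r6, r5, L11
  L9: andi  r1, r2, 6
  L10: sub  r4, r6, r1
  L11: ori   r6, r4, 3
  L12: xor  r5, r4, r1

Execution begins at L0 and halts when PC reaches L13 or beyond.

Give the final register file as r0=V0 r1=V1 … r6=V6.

  step pc=0: ori   r6, r5, 15  regs=(0,1,14,0,7,14,15)
  step pc=1: slti  r5, r2, 0  regs=(0,1,14,0,7,0,15)
  step pc=2: xor  r1, r6, r4  regs=(0,8,14,0,7,0,15)
  step pc=3: beq  r2, r6, L11  cond=F  regs=(0,8,14,0,7,0,15)
  step pc=4: nor  r2, r3, r5  regs=(0,8,65535,0,7,0,15)
  step pc=5: slt  r1, r5, r6  regs=(0,1,65535,0,7,0,15)
  step pc=6: ori   r6, r5, 11  regs=(0,1,65535,0,7,0,11)
  step pc=7: xori  r4, r5, 3  regs=(0,1,65535,0,3,0,11)
  step pc=8: bne  r6, r5, L11  cond=T  regs=(0,1,65535,0,3,0,11)
  step pc=9: andi  r1, r2, 6  regs=(0,6,65535,0,3,0,11)
  step pc=11: ori   r6, r4, 3  regs=(0,6,65535,0,3,0,3)
  step pc=12: xor  r5, r4, r1  regs=(0,6,65535,0,3,5,3)

r0=0 r1=6 r2=65535 r3=0 r4=3 r5=5 r6=3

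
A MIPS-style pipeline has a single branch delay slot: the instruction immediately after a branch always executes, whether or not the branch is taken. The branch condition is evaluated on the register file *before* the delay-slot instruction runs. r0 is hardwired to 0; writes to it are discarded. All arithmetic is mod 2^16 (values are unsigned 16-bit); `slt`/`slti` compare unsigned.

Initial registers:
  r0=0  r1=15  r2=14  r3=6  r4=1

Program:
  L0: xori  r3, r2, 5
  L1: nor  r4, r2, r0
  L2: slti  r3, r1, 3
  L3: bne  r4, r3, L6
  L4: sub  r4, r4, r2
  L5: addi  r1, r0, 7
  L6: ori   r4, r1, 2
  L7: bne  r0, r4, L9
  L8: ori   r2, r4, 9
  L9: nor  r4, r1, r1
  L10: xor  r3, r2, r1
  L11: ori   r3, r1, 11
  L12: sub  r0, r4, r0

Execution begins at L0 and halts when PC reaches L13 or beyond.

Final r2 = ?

15

  step pc=0: xori  r3, r2, 5  regs=(0,15,14,11,1)
  step pc=1: nor  r4, r2, r0  regs=(0,15,14,11,65521)
  step pc=2: slti  r3, r1, 3  regs=(0,15,14,0,65521)
  step pc=3: bne  r4, r3, L6  cond=T  regs=(0,15,14,0,65521)
  step pc=4: sub  r4, r4, r2  regs=(0,15,14,0,65507)
  step pc=6: ori   r4, r1, 2  regs=(0,15,14,0,15)
  step pc=7: bne  r0, r4, L9  cond=T  regs=(0,15,14,0,15)
  step pc=8: ori   r2, r4, 9  regs=(0,15,15,0,15)
  step pc=9: nor  r4, r1, r1  regs=(0,15,15,0,65520)
  step pc=10: xor  r3, r2, r1  regs=(0,15,15,0,65520)
  step pc=11: ori   r3, r1, 11  regs=(0,15,15,15,65520)
  step pc=12: sub  r0, r4, r0  regs=(0,15,15,15,65520)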